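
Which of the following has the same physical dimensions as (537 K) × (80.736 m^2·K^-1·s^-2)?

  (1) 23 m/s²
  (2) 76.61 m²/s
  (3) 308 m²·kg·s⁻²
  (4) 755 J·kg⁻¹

Reference: [K] · [m²·s⁻²·K⁻¹] = m²·s⁻².
Each option:
  (1) m·s⁻²
  (2) m²·s⁻¹
  (3) kg·m²·s⁻²
  (4) J·kg⁻¹ = N·m·kg⁻¹ = m²·s⁻²  ← same
Only (4) matches m²·s⁻².

(4)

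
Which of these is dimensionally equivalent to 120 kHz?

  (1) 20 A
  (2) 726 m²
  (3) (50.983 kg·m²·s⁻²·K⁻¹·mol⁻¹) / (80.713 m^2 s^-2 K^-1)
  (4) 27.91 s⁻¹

(4)

Reference: Hz = s⁻¹.
Each option:
  (1) A
  (2) m²
  (3) [kg·m²·s⁻²·K⁻¹·mol⁻¹] / [m²·s⁻²·K⁻¹] = kg·mol⁻¹
  (4) s⁻¹  ← same
Only (4) matches s⁻¹.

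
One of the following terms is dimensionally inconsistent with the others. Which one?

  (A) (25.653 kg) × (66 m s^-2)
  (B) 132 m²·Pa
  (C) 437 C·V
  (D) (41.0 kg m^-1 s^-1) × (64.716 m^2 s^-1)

Reduce each to base SI dimensions:
  (A) [kg] · [m·s⁻²] = kg·m·s⁻²
  (B) Pa·m² = N·m⁻²·m² = kg·m·s⁻²
  (C) C·V = s·A·J·C⁻¹ = kg·m²·s⁻²
  (D) [kg·m⁻¹·s⁻¹] · [m²·s⁻¹] = kg·m·s⁻²
All reduce to kg·m·s⁻² except (C), which is kg·m²·s⁻².

(C)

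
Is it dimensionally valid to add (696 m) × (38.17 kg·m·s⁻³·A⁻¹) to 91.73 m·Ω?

In SI base units:
  (696 m) × (38.17 kg·m·s⁻³·A⁻¹):  [m] · [kg·m·s⁻³·A⁻¹] = kg·m²·s⁻³·A⁻¹
  91.73 m·Ω:  Ω·m = V·A⁻¹·m = kg·m³·s⁻³·A⁻²
kg·m²·s⁻³·A⁻¹ ≠ kg·m³·s⁻³·A⁻², so they cannot be added.

No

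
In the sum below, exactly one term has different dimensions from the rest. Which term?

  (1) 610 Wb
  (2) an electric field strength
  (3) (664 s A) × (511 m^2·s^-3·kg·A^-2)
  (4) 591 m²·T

(2)

Expand each in SI base units:
  (1) Wb = V·s = kg·m²·s⁻²·A⁻¹
  (2) [electric field strength] = kg·m·s⁻³·A⁻¹
  (3) [s·A] · [kg·m²·s⁻³·A⁻²] = kg·m²·s⁻²·A⁻¹
  (4) T·m² = Wb·m⁻²·m² = kg·m²·s⁻²·A⁻¹
All reduce to kg·m²·s⁻²·A⁻¹ except (2), which is kg·m·s⁻³·A⁻¹.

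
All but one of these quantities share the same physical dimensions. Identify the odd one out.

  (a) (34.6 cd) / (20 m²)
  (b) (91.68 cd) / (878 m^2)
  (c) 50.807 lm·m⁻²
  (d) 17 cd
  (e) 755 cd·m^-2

(d)

In SI base units:
  (a) [cd] / [m²] = m⁻²·cd
  (b) [cd] / [m²] = m⁻²·cd
  (c) lm·m⁻² = cd·m⁻² = m⁻²·cd
  (d) cd
  (e) cd·m⁻² = m⁻²·cd
All reduce to m⁻²·cd except (d), which is cd.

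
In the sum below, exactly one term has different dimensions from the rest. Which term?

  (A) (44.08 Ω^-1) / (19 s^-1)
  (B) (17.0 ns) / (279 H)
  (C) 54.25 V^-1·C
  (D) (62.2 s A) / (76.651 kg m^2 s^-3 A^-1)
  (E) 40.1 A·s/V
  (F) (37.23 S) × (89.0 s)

(B)

Work out the base dimensions of each:
  (A) [kg⁻¹·m⁻²·s³·A²] / [s⁻¹] = kg⁻¹·m⁻²·s⁴·A²
  (B) [s] / [kg·m²·s⁻²·A⁻²] = kg⁻¹·m⁻²·s³·A²
  (C) C·V⁻¹ = s·A·(J·C⁻¹)⁻¹ = kg⁻¹·m⁻²·s⁴·A²
  (D) [s·A] / [kg·m²·s⁻³·A⁻¹] = kg⁻¹·m⁻²·s⁴·A²
  (E) A·s·V⁻¹ = A·s·(J·C⁻¹)⁻¹ = kg⁻¹·m⁻²·s⁴·A²
  (F) [kg⁻¹·m⁻²·s³·A²] · [s] = kg⁻¹·m⁻²·s⁴·A²
All reduce to kg⁻¹·m⁻²·s⁴·A² except (B), which is kg⁻¹·m⁻²·s³·A².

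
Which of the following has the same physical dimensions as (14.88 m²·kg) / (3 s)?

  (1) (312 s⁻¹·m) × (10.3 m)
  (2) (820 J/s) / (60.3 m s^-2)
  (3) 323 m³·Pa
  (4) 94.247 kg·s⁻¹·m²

(4)

Reference: [kg·m²] / [s] = kg·m²·s⁻¹.
Each option:
  (1) [m·s⁻¹] · [m] = m²·s⁻¹
  (2) [kg·m²·s⁻³] / [m·s⁻²] = kg·m·s⁻¹
  (3) Pa·m³ = N·m⁻²·m³ = kg·m²·s⁻²
  (4) kg·m²·s⁻¹  ← same
Only (4) matches kg·m²·s⁻¹.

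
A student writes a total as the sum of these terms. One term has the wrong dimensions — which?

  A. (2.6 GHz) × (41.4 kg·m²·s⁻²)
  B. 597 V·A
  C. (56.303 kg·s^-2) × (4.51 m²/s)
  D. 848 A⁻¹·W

Dimensions:
  A. [s⁻¹] · [kg·m²·s⁻²] = kg·m²·s⁻³
  B. V·A = J·C⁻¹·A = kg·m²·s⁻³
  C. [kg·s⁻²] · [m²·s⁻¹] = kg·m²·s⁻³
  D. W·A⁻¹ = J·s⁻¹·A⁻¹ = kg·m²·s⁻³·A⁻¹
All reduce to kg·m²·s⁻³ except D., which is kg·m²·s⁻³·A⁻¹.

D.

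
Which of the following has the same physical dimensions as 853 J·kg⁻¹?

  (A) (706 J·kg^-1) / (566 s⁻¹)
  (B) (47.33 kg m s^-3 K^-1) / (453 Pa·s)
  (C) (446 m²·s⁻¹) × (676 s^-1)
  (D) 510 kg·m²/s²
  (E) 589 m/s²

Reference: J·kg⁻¹ = N·m·kg⁻¹ = m²·s⁻².
Each option:
  (A) [m²·s⁻²] / [s⁻¹] = m²·s⁻¹
  (B) [kg·m·s⁻³·K⁻¹] / [kg·m⁻¹·s⁻¹] = m²·s⁻²·K⁻¹
  (C) [m²·s⁻¹] · [s⁻¹] = m²·s⁻²  ← same
  (D) kg·m²·s⁻²
  (E) m·s⁻²
Only (C) matches m²·s⁻².

(C)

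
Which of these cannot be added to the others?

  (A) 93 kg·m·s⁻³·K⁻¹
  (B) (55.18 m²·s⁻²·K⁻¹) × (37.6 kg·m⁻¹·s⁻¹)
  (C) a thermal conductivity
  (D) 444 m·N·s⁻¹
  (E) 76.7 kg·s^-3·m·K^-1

Dimensions:
  (A) kg·m·s⁻³·K⁻¹
  (B) [m²·s⁻²·K⁻¹] · [kg·m⁻¹·s⁻¹] = kg·m·s⁻³·K⁻¹
  (C) [thermal conductivity] = kg·m·s⁻³·K⁻¹
  (D) N·m·s⁻¹ = kg·m·s⁻²·m·s⁻¹ = kg·m²·s⁻³
  (E) kg·m·s⁻³·K⁻¹
All reduce to kg·m·s⁻³·K⁻¹ except (D), which is kg·m²·s⁻³.

(D)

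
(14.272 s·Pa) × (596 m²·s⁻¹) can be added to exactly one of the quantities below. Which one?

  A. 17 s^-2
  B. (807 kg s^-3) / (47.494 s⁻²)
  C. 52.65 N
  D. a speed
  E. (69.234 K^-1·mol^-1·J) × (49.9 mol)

C.

Reference: [kg·m⁻¹·s⁻¹] · [m²·s⁻¹] = kg·m·s⁻².
Each option:
  A. s⁻²
  B. [kg·s⁻³] / [s⁻²] = kg·s⁻¹
  C. N = kg·m·s⁻²  ← same
  D. [speed] = m·s⁻¹
  E. [kg·m²·s⁻²·K⁻¹·mol⁻¹] · [mol] = kg·m²·s⁻²·K⁻¹
Only C. matches kg·m·s⁻².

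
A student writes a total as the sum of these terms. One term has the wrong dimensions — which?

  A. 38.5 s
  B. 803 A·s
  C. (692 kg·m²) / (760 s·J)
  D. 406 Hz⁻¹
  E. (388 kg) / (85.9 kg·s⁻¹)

B.

Expand each in SI base units:
  A. s
  B. A·s = s·A
  C. [kg·m²] / [kg·m²·s⁻¹] = s
  D. Hz⁻¹ = (s⁻¹)⁻¹ = s
  E. [kg] / [kg·s⁻¹] = s
All reduce to s except B., which is s·A.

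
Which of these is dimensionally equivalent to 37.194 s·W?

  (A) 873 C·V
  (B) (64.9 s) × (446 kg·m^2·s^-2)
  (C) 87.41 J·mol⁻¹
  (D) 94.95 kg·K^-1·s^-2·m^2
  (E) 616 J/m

(A)

Reference: W·s = J·s⁻¹·s = kg·m²·s⁻².
Each option:
  (A) C·V = s·A·J·C⁻¹ = kg·m²·s⁻²  ← same
  (B) [s] · [kg·m²·s⁻²] = kg·m²·s⁻¹
  (C) J·mol⁻¹ = N·m·mol⁻¹ = kg·m²·s⁻²·mol⁻¹
  (D) kg·m²·s⁻²·K⁻¹
  (E) J·m⁻¹ = N·m·m⁻¹ = kg·m·s⁻²
Only (A) matches kg·m²·s⁻².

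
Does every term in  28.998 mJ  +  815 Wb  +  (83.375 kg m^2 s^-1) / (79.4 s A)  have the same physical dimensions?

Expand each in SI base units:
  28.998 mJ:  J = N·m = kg·m²·s⁻²
  815 Wb:  Wb = V·s = kg·m²·s⁻²·A⁻¹
  (83.375 kg m^2 s^-1) / (79.4 s A):  [kg·m²·s⁻¹] / [s·A] = kg·m²·s⁻²·A⁻¹
The terms do not share a single dimension (kg·m²·s⁻² vs kg·m²·s⁻²·A⁻¹).

No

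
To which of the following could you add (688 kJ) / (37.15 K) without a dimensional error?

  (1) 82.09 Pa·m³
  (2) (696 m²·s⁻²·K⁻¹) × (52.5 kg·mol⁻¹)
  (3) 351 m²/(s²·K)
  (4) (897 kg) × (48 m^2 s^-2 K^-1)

Reference: [kg·m²·s⁻²] / [K] = kg·m²·s⁻²·K⁻¹.
Each option:
  (1) Pa·m³ = N·m⁻²·m³ = kg·m²·s⁻²
  (2) [m²·s⁻²·K⁻¹] · [kg·mol⁻¹] = kg·m²·s⁻²·K⁻¹·mol⁻¹
  (3) m²·s⁻²·K⁻¹
  (4) [kg] · [m²·s⁻²·K⁻¹] = kg·m²·s⁻²·K⁻¹  ← same
Only (4) matches kg·m²·s⁻²·K⁻¹.

(4)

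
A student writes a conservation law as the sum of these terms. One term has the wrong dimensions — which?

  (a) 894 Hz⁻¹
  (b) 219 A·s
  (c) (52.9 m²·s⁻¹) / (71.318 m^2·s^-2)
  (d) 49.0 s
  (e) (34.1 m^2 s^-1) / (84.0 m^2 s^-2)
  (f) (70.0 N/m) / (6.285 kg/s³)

Dimensions:
  (a) Hz⁻¹ = (s⁻¹)⁻¹ = s
  (b) A·s = s·A
  (c) [m²·s⁻¹] / [m²·s⁻²] = s
  (d) s
  (e) [m²·s⁻¹] / [m²·s⁻²] = s
  (f) [kg·s⁻²] / [kg·s⁻³] = s
All reduce to s except (b), which is s·A.

(b)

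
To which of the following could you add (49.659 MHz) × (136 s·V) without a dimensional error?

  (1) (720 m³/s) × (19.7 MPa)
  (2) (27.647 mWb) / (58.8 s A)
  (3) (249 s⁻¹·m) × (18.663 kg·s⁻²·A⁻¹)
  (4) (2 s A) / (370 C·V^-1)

Reference: [s⁻¹] · [kg·m²·s⁻²·A⁻¹] = kg·m²·s⁻³·A⁻¹.
Each option:
  (1) [m³·s⁻¹] · [kg·m⁻¹·s⁻²] = kg·m²·s⁻³
  (2) [kg·m²·s⁻²·A⁻¹] / [s·A] = kg·m²·s⁻³·A⁻²
  (3) [m·s⁻¹] · [kg·s⁻²·A⁻¹] = kg·m·s⁻³·A⁻¹
  (4) [s·A] / [kg⁻¹·m⁻²·s⁴·A²] = kg·m²·s⁻³·A⁻¹  ← same
Only (4) matches kg·m²·s⁻³·A⁻¹.

(4)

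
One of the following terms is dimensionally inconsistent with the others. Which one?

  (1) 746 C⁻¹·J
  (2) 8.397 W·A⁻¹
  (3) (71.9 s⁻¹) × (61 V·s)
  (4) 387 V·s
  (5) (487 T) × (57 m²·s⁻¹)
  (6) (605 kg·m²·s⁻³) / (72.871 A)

(4)

Reduce each to base SI dimensions:
  (1) J·C⁻¹ = N·m·(s·A)⁻¹ = kg·m²·s⁻³·A⁻¹
  (2) W·A⁻¹ = J·s⁻¹·A⁻¹ = kg·m²·s⁻³·A⁻¹
  (3) [s⁻¹] · [kg·m²·s⁻²·A⁻¹] = kg·m²·s⁻³·A⁻¹
  (4) V·s = J·C⁻¹·s = kg·m²·s⁻²·A⁻¹
  (5) [kg·s⁻²·A⁻¹] · [m²·s⁻¹] = kg·m²·s⁻³·A⁻¹
  (6) [kg·m²·s⁻³] / [A] = kg·m²·s⁻³·A⁻¹
All reduce to kg·m²·s⁻³·A⁻¹ except (4), which is kg·m²·s⁻²·A⁻¹.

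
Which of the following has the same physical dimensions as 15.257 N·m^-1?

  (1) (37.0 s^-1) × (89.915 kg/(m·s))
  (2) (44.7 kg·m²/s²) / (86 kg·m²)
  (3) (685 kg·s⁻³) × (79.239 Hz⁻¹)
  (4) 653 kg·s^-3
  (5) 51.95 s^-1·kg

Reference: N·m⁻¹ = kg·m·s⁻²·m⁻¹ = kg·s⁻².
Each option:
  (1) [s⁻¹] · [kg·m⁻¹·s⁻¹] = kg·m⁻¹·s⁻²
  (2) [kg·m²·s⁻²] / [kg·m²] = s⁻²
  (3) [kg·s⁻³] · [s] = kg·s⁻²  ← same
  (4) kg·s⁻³
  (5) kg·s⁻¹
Only (3) matches kg·s⁻².

(3)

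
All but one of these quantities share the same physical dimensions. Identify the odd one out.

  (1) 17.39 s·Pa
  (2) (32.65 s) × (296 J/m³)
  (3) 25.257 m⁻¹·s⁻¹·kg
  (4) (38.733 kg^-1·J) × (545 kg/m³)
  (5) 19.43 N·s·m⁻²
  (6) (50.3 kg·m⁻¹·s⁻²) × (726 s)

In SI base units:
  (1) Pa·s = N·m⁻²·s = kg·m⁻¹·s⁻¹
  (2) [s] · [kg·m⁻¹·s⁻²] = kg·m⁻¹·s⁻¹
  (3) kg·m⁻¹·s⁻¹
  (4) [m²·s⁻²] · [kg·m⁻³] = kg·m⁻¹·s⁻²
  (5) N·s·m⁻² = kg·m·s⁻²·s·m⁻² = kg·m⁻¹·s⁻¹
  (6) [kg·m⁻¹·s⁻²] · [s] = kg·m⁻¹·s⁻¹
All reduce to kg·m⁻¹·s⁻¹ except (4), which is kg·m⁻¹·s⁻².

(4)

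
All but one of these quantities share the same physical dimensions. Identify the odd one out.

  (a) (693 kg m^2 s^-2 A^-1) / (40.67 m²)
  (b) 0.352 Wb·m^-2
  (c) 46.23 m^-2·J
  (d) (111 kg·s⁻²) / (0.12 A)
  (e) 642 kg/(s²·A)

In SI base units:
  (a) [kg·m²·s⁻²·A⁻¹] / [m²] = kg·s⁻²·A⁻¹
  (b) Wb·m⁻² = V·s·m⁻² = kg·s⁻²·A⁻¹
  (c) J·m⁻² = N·m·m⁻² = kg·s⁻²
  (d) [kg·s⁻²] / [A] = kg·s⁻²·A⁻¹
  (e) kg·s⁻²·A⁻¹
All reduce to kg·s⁻²·A⁻¹ except (c), which is kg·s⁻².

(c)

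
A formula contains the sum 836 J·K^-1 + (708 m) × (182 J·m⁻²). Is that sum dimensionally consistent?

No

Expand each in SI base units:
  836 J·K^-1:  J·K⁻¹ = N·m·K⁻¹ = kg·m²·s⁻²·K⁻¹
  (708 m) × (182 J·m⁻²):  [m] · [kg·s⁻²] = kg·m·s⁻²
kg·m²·s⁻²·K⁻¹ ≠ kg·m·s⁻², so they cannot be added.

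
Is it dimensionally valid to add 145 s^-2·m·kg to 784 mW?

Dimensions:
  145 s^-2·m·kg:  kg·m·s⁻²
  784 mW:  W = J·s⁻¹ = kg·m²·s⁻³
kg·m·s⁻² ≠ kg·m²·s⁻³, so they cannot be added.

No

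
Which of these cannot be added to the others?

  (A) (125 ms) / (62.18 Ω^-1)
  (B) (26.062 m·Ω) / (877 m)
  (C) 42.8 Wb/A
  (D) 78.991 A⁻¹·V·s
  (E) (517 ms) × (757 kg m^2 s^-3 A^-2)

Expand each in SI base units:
  (A) [s] / [kg⁻¹·m⁻²·s³·A²] = kg·m²·s⁻²·A⁻²
  (B) [kg·m³·s⁻³·A⁻²] / [m] = kg·m²·s⁻³·A⁻²
  (C) Wb·A⁻¹ = V·s·A⁻¹ = kg·m²·s⁻²·A⁻²
  (D) V·s·A⁻¹ = J·C⁻¹·s·A⁻¹ = kg·m²·s⁻²·A⁻²
  (E) [s] · [kg·m²·s⁻³·A⁻²] = kg·m²·s⁻²·A⁻²
All reduce to kg·m²·s⁻²·A⁻² except (B), which is kg·m²·s⁻³·A⁻².

(B)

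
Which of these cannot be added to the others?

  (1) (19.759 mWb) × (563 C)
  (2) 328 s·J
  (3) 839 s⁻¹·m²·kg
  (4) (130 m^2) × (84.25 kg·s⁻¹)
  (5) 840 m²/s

(5)

In SI base units:
  (1) [kg·m²·s⁻²·A⁻¹] · [s·A] = kg·m²·s⁻¹
  (2) J·s = N·m·s = kg·m²·s⁻¹
  (3) kg·m²·s⁻¹
  (4) [m²] · [kg·s⁻¹] = kg·m²·s⁻¹
  (5) m²·s⁻¹
All reduce to kg·m²·s⁻¹ except (5), which is m²·s⁻¹.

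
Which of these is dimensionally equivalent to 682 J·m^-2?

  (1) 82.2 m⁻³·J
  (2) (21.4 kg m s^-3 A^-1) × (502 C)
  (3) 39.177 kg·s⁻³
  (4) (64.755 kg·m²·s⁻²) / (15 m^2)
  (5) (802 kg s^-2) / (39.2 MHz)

Reference: J·m⁻² = N·m·m⁻² = kg·s⁻².
Each option:
  (1) J·m⁻³ = N·m·m⁻³ = kg·m⁻¹·s⁻²
  (2) [kg·m·s⁻³·A⁻¹] · [s·A] = kg·m·s⁻²
  (3) kg·s⁻³
  (4) [kg·m²·s⁻²] / [m²] = kg·s⁻²  ← same
  (5) [kg·s⁻²] / [s⁻¹] = kg·s⁻¹
Only (4) matches kg·s⁻².

(4)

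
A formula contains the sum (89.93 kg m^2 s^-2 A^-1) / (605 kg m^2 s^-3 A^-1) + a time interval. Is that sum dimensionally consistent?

Dimensions:
  (89.93 kg m^2 s^-2 A^-1) / (605 kg m^2 s^-3 A^-1):  [kg·m²·s⁻²·A⁻¹] / [kg·m²·s⁻³·A⁻¹] = s
  a time interval:  [time interval] = s
Both are s, so they have the same dimensions and can be added.

Yes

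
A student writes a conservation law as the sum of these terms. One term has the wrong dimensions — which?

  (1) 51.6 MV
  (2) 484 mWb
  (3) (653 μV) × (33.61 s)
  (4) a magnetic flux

Expand each in SI base units:
  (1) V = J·C⁻¹ = kg·m²·s⁻³·A⁻¹
  (2) Wb = V·s = kg·m²·s⁻²·A⁻¹
  (3) [kg·m²·s⁻³·A⁻¹] · [s] = kg·m²·s⁻²·A⁻¹
  (4) [magnetic flux] = kg·m²·s⁻²·A⁻¹
All reduce to kg·m²·s⁻²·A⁻¹ except (1), which is kg·m²·s⁻³·A⁻¹.

(1)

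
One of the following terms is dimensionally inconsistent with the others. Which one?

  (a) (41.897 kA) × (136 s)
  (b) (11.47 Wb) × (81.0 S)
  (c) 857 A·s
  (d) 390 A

(d)

Work out the base dimensions of each:
  (a) [A] · [s] = s·A
  (b) [kg·m²·s⁻²·A⁻¹] · [kg⁻¹·m⁻²·s³·A²] = s·A
  (c) A·s = s·A
  (d) A
All reduce to s·A except (d), which is A.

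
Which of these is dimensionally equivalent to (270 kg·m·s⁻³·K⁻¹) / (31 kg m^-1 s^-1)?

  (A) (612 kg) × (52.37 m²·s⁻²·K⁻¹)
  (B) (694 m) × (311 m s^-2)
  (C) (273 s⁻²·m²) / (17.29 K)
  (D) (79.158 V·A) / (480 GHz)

Reference: [kg·m·s⁻³·K⁻¹] / [kg·m⁻¹·s⁻¹] = m²·s⁻²·K⁻¹.
Each option:
  (A) [kg] · [m²·s⁻²·K⁻¹] = kg·m²·s⁻²·K⁻¹
  (B) [m] · [m·s⁻²] = m²·s⁻²
  (C) [m²·s⁻²] / [K] = m²·s⁻²·K⁻¹  ← same
  (D) [kg·m²·s⁻³] / [s⁻¹] = kg·m²·s⁻²
Only (C) matches m²·s⁻²·K⁻¹.

(C)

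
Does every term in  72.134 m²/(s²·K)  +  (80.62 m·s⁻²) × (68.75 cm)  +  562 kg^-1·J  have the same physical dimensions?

Expand each in SI base units:
  72.134 m²/(s²·K):  m²·s⁻²·K⁻¹
  (80.62 m·s⁻²) × (68.75 cm):  [m·s⁻²] · [m] = m²·s⁻²
  562 kg^-1·J:  J·kg⁻¹ = N·m·kg⁻¹ = m²·s⁻²
The terms do not share a single dimension (m²·s⁻² vs m²·s⁻²·K⁻¹).

No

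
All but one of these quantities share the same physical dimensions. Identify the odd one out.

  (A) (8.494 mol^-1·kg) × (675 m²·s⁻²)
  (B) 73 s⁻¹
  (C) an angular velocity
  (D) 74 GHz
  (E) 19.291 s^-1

Work out the base dimensions of each:
  (A) [kg·mol⁻¹] · [m²·s⁻²] = kg·m²·s⁻²·mol⁻¹
  (B) s⁻¹
  (C) [angular velocity] = s⁻¹
  (D) Hz = s⁻¹
  (E) s⁻¹
All reduce to s⁻¹ except (A), which is kg·m²·s⁻²·mol⁻¹.

(A)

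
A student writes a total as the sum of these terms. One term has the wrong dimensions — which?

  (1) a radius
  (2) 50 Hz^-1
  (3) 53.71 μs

(1)

In SI base units:
  (1) [radius] = m
  (2) Hz⁻¹ = (s⁻¹)⁻¹ = s
  (3) s
All reduce to s except (1), which is m.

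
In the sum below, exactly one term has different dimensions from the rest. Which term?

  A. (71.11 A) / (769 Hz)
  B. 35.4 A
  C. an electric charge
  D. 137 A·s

B.

Reduce each to base SI dimensions:
  A. [A] / [s⁻¹] = s·A
  B. A
  C. [electric charge] = s·A
  D. A·s = s·A
All reduce to s·A except B., which is A.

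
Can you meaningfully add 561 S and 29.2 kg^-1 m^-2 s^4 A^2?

Dimensions:
  561 S:  S = Ω⁻¹ = kg⁻¹·m⁻²·s³·A²
  29.2 kg^-1 m^-2 s^4 A^2:  kg⁻¹·m⁻²·s⁴·A²
kg⁻¹·m⁻²·s³·A² ≠ kg⁻¹·m⁻²·s⁴·A², so they cannot be added.

No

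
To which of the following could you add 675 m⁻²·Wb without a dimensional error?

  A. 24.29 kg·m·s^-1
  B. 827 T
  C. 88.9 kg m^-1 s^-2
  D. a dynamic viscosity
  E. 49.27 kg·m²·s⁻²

B.

Reference: Wb·m⁻² = V·s·m⁻² = kg·s⁻²·A⁻¹.
Each option:
  A. kg·m·s⁻¹
  B. T = Wb·m⁻² = kg·s⁻²·A⁻¹  ← same
  C. kg·m⁻¹·s⁻²
  D. [dynamic viscosity] = kg·m⁻¹·s⁻¹
  E. kg·m²·s⁻²
Only B. matches kg·s⁻²·A⁻¹.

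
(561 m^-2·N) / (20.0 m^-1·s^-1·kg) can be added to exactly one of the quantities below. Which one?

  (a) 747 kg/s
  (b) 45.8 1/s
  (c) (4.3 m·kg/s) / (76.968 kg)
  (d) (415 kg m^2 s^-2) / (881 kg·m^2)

(b)

Reference: [kg·m⁻¹·s⁻²] / [kg·m⁻¹·s⁻¹] = s⁻¹.
Each option:
  (a) kg·s⁻¹
  (b) s⁻¹  ← same
  (c) [kg·m·s⁻¹] / [kg] = m·s⁻¹
  (d) [kg·m²·s⁻²] / [kg·m²] = s⁻²
Only (b) matches s⁻¹.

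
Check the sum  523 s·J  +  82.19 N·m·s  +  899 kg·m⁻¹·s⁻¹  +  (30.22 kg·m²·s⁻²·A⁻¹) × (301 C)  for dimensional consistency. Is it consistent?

Reduce each to base SI dimensions:
  523 s·J:  J·s = N·m·s = kg·m²·s⁻¹
  82.19 N·m·s:  N·m·s = kg·m·s⁻²·m·s = kg·m²·s⁻¹
  899 kg·m⁻¹·s⁻¹:  kg·m⁻¹·s⁻¹
  (30.22 kg·m²·s⁻²·A⁻¹) × (301 C):  [kg·m²·s⁻²·A⁻¹] · [s·A] = kg·m²·s⁻¹
The terms do not share a single dimension (kg·m²·s⁻¹ vs kg·m⁻¹·s⁻¹).

No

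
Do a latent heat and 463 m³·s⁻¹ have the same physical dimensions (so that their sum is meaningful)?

No

Expand each in SI base units:
  a latent heat:  [latent heat] = m²·s⁻²
  463 m³·s⁻¹:  m³·s⁻¹
m²·s⁻² ≠ m³·s⁻¹, so they cannot be added.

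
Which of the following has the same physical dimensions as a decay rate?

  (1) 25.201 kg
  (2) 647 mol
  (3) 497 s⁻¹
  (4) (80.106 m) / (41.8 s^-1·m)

(3)

Reference: [decay rate] = s⁻¹.
Each option:
  (1) kg
  (2) mol
  (3) s⁻¹  ← same
  (4) [m] / [m·s⁻¹] = s
Only (3) matches s⁻¹.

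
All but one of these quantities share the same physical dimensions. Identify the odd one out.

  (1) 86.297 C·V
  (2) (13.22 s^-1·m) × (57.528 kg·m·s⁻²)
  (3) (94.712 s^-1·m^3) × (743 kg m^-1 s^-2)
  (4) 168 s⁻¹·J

(1)

Expand each in SI base units:
  (1) C·V = s·A·J·C⁻¹ = kg·m²·s⁻²
  (2) [m·s⁻¹] · [kg·m·s⁻²] = kg·m²·s⁻³
  (3) [m³·s⁻¹] · [kg·m⁻¹·s⁻²] = kg·m²·s⁻³
  (4) J·s⁻¹ = N·m·s⁻¹ = kg·m²·s⁻³
All reduce to kg·m²·s⁻³ except (1), which is kg·m²·s⁻².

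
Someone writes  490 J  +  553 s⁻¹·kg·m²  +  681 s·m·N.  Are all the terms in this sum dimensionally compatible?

No

Dimensions:
  490 J:  J = N·m = kg·m²·s⁻²
  553 s⁻¹·kg·m²:  kg·m²·s⁻¹
  681 s·m·N:  N·m·s = kg·m·s⁻²·m·s = kg·m²·s⁻¹
The terms do not share a single dimension (kg·m²·s⁻² vs kg·m²·s⁻¹).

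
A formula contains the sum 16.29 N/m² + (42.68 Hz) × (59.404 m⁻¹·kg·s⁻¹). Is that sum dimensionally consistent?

Dimensions:
  16.29 N/m²:  N·m⁻² = kg·m·s⁻²·m⁻² = kg·m⁻¹·s⁻²
  (42.68 Hz) × (59.404 m⁻¹·kg·s⁻¹):  [s⁻¹] · [kg·m⁻¹·s⁻¹] = kg·m⁻¹·s⁻²
Both are kg·m⁻¹·s⁻², so they have the same dimensions and can be added.

Yes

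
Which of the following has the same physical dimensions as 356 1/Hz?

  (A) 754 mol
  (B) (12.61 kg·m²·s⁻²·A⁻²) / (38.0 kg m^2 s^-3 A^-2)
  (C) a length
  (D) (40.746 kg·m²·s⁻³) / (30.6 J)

(B)

Reference: Hz⁻¹ = (s⁻¹)⁻¹ = s.
Each option:
  (A) mol
  (B) [kg·m²·s⁻²·A⁻²] / [kg·m²·s⁻³·A⁻²] = s  ← same
  (C) [length] = m
  (D) [kg·m²·s⁻³] / [kg·m²·s⁻²] = s⁻¹
Only (B) matches s.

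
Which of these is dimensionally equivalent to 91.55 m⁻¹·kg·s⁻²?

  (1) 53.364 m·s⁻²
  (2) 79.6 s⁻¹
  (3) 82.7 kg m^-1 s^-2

(3)

Reference: kg·m⁻¹·s⁻².
Each option:
  (1) m·s⁻²
  (2) s⁻¹
  (3) kg·m⁻¹·s⁻²  ← same
Only (3) matches kg·m⁻¹·s⁻².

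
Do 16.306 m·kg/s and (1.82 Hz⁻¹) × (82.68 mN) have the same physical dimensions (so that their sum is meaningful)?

Yes

Work out the base dimensions of each:
  16.306 m·kg/s:  kg·m·s⁻¹
  (1.82 Hz⁻¹) × (82.68 mN):  [s] · [kg·m·s⁻²] = kg·m·s⁻¹
Both are kg·m·s⁻¹, so they have the same dimensions and can be added.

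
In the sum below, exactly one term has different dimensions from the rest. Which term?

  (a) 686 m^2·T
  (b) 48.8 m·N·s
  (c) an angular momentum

(a)

Dimensions:
  (a) T·m² = Wb·m⁻²·m² = kg·m²·s⁻²·A⁻¹
  (b) N·m·s = kg·m·s⁻²·m·s = kg·m²·s⁻¹
  (c) [angular momentum] = kg·m²·s⁻¹
All reduce to kg·m²·s⁻¹ except (a), which is kg·m²·s⁻²·A⁻¹.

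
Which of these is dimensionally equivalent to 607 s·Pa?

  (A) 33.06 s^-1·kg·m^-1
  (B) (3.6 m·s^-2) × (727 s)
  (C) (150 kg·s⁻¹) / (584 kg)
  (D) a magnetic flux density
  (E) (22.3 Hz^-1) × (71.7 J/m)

Reference: Pa·s = N·m⁻²·s = kg·m⁻¹·s⁻¹.
Each option:
  (A) kg·m⁻¹·s⁻¹  ← same
  (B) [m·s⁻²] · [s] = m·s⁻¹
  (C) [kg·s⁻¹] / [kg] = s⁻¹
  (D) [magnetic flux density] = kg·s⁻²·A⁻¹
  (E) [s] · [kg·m·s⁻²] = kg·m·s⁻¹
Only (A) matches kg·m⁻¹·s⁻¹.

(A)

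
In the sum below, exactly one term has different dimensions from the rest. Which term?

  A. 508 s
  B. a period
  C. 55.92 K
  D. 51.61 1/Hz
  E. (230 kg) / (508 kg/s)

Reduce each to base SI dimensions:
  A. s
  B. [period] = s
  C. K
  D. Hz⁻¹ = (s⁻¹)⁻¹ = s
  E. [kg] / [kg·s⁻¹] = s
All reduce to s except C., which is K.

C.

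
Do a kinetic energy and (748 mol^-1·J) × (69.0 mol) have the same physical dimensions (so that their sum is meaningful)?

Yes

Dimensions:
  a kinetic energy:  [kinetic energy] = kg·m²·s⁻²
  (748 mol^-1·J) × (69.0 mol):  [kg·m²·s⁻²·mol⁻¹] · [mol] = kg·m²·s⁻²
Both are kg·m²·s⁻², so they have the same dimensions and can be added.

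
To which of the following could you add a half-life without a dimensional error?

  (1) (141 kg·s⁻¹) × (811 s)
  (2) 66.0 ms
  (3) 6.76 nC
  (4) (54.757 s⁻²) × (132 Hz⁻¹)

(2)

Reference: [half-life] = s.
Each option:
  (1) [kg·s⁻¹] · [s] = kg
  (2) s  ← same
  (3) C = s·A
  (4) [s⁻²] · [s] = s⁻¹
Only (2) matches s.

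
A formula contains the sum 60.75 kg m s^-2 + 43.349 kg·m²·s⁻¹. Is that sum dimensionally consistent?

No

Dimensions:
  60.75 kg m s^-2:  kg·m·s⁻²
  43.349 kg·m²·s⁻¹:  kg·m²·s⁻¹
kg·m·s⁻² ≠ kg·m²·s⁻¹, so they cannot be added.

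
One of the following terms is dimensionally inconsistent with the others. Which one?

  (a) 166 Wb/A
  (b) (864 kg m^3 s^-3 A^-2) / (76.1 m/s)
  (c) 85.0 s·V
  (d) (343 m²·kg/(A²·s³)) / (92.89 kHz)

In SI base units:
  (a) Wb·A⁻¹ = V·s·A⁻¹ = kg·m²·s⁻²·A⁻²
  (b) [kg·m³·s⁻³·A⁻²] / [m·s⁻¹] = kg·m²·s⁻²·A⁻²
  (c) V·s = J·C⁻¹·s = kg·m²·s⁻²·A⁻¹
  (d) [kg·m²·s⁻³·A⁻²] / [s⁻¹] = kg·m²·s⁻²·A⁻²
All reduce to kg·m²·s⁻²·A⁻² except (c), which is kg·m²·s⁻²·A⁻¹.

(c)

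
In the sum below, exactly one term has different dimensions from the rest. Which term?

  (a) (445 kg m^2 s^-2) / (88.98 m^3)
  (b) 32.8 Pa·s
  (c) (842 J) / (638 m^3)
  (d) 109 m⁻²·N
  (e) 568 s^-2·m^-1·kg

In SI base units:
  (a) [kg·m²·s⁻²] / [m³] = kg·m⁻¹·s⁻²
  (b) Pa·s = N·m⁻²·s = kg·m⁻¹·s⁻¹
  (c) [kg·m²·s⁻²] / [m³] = kg·m⁻¹·s⁻²
  (d) N·m⁻² = kg·m·s⁻²·m⁻² = kg·m⁻¹·s⁻²
  (e) kg·m⁻¹·s⁻²
All reduce to kg·m⁻¹·s⁻² except (b), which is kg·m⁻¹·s⁻¹.

(b)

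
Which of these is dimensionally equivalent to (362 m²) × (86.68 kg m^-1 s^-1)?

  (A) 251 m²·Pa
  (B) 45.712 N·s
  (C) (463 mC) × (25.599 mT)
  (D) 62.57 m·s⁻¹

(B)

Reference: [m²] · [kg·m⁻¹·s⁻¹] = kg·m·s⁻¹.
Each option:
  (A) Pa·m² = N·m⁻²·m² = kg·m·s⁻²
  (B) N·s = kg·m·s⁻²·s = kg·m·s⁻¹  ← same
  (C) [s·A] · [kg·s⁻²·A⁻¹] = kg·s⁻¹
  (D) m·s⁻¹
Only (B) matches kg·m·s⁻¹.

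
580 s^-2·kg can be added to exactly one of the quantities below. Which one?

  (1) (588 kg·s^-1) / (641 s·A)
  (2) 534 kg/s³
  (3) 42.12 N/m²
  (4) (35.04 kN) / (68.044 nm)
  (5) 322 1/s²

(4)

Reference: kg·s⁻².
Each option:
  (1) [kg·s⁻¹] / [s·A] = kg·s⁻²·A⁻¹
  (2) kg·s⁻³
  (3) N·m⁻² = kg·m·s⁻²·m⁻² = kg·m⁻¹·s⁻²
  (4) [kg·m·s⁻²] / [m] = kg·s⁻²  ← same
  (5) s⁻²
Only (4) matches kg·s⁻².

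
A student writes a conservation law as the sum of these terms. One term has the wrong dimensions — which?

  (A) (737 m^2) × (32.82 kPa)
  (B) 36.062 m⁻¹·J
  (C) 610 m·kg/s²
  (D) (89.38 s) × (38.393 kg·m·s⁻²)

(D)

Work out the base dimensions of each:
  (A) [m²] · [kg·m⁻¹·s⁻²] = kg·m·s⁻²
  (B) J·m⁻¹ = N·m·m⁻¹ = kg·m·s⁻²
  (C) kg·m·s⁻²
  (D) [s] · [kg·m·s⁻²] = kg·m·s⁻¹
All reduce to kg·m·s⁻² except (D), which is kg·m·s⁻¹.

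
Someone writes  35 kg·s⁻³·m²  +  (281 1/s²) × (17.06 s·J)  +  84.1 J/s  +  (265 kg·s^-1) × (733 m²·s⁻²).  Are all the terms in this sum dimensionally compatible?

Yes

In SI base units:
  35 kg·s⁻³·m²:  kg·m²·s⁻³
  (281 1/s²) × (17.06 s·J):  [s⁻²] · [kg·m²·s⁻¹] = kg·m²·s⁻³
  84.1 J/s:  J·s⁻¹ = N·m·s⁻¹ = kg·m²·s⁻³
  (265 kg·s^-1) × (733 m²·s⁻²):  [kg·s⁻¹] · [m²·s⁻²] = kg·m²·s⁻³
Every term reduces to kg·m²·s⁻³.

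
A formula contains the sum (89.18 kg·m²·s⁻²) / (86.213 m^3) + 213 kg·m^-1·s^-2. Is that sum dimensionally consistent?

Yes

Dimensions:
  (89.18 kg·m²·s⁻²) / (86.213 m^3):  [kg·m²·s⁻²] / [m³] = kg·m⁻¹·s⁻²
  213 kg·m^-1·s^-2:  kg·m⁻¹·s⁻²
Both are kg·m⁻¹·s⁻², so they have the same dimensions and can be added.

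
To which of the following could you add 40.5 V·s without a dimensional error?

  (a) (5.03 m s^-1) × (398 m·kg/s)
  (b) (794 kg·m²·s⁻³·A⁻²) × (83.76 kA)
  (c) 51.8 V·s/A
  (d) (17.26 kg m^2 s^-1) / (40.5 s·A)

Reference: V·s = J·C⁻¹·s = kg·m²·s⁻²·A⁻¹.
Each option:
  (a) [m·s⁻¹] · [kg·m·s⁻¹] = kg·m²·s⁻²
  (b) [kg·m²·s⁻³·A⁻²] · [A] = kg·m²·s⁻³·A⁻¹
  (c) V·s·A⁻¹ = J·C⁻¹·s·A⁻¹ = kg·m²·s⁻²·A⁻²
  (d) [kg·m²·s⁻¹] / [s·A] = kg·m²·s⁻²·A⁻¹  ← same
Only (d) matches kg·m²·s⁻²·A⁻¹.

(d)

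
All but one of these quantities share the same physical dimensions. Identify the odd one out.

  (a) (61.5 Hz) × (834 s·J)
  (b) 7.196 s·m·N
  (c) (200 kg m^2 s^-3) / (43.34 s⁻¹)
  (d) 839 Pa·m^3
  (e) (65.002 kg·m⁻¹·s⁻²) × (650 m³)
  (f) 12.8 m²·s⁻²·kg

Reduce each to base SI dimensions:
  (a) [s⁻¹] · [kg·m²·s⁻¹] = kg·m²·s⁻²
  (b) N·m·s = kg·m·s⁻²·m·s = kg·m²·s⁻¹
  (c) [kg·m²·s⁻³] / [s⁻¹] = kg·m²·s⁻²
  (d) Pa·m³ = N·m⁻²·m³ = kg·m²·s⁻²
  (e) [kg·m⁻¹·s⁻²] · [m³] = kg·m²·s⁻²
  (f) kg·m²·s⁻²
All reduce to kg·m²·s⁻² except (b), which is kg·m²·s⁻¹.

(b)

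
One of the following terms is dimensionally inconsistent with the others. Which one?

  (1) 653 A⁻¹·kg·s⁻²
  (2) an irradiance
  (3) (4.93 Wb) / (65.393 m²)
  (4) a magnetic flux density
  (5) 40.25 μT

Reduce each to base SI dimensions:
  (1) kg·s⁻²·A⁻¹
  (2) [irradiance] = kg·s⁻³
  (3) [kg·m²·s⁻²·A⁻¹] / [m²] = kg·s⁻²·A⁻¹
  (4) [magnetic flux density] = kg·s⁻²·A⁻¹
  (5) T = Wb·m⁻² = kg·s⁻²·A⁻¹
All reduce to kg·s⁻²·A⁻¹ except (2), which is kg·s⁻³.

(2)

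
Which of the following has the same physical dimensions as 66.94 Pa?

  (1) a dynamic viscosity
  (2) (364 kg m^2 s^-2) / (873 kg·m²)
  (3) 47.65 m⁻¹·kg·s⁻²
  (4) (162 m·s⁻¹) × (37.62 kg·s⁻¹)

(3)

Reference: Pa = N·m⁻² = kg·m⁻¹·s⁻².
Each option:
  (1) [dynamic viscosity] = kg·m⁻¹·s⁻¹
  (2) [kg·m²·s⁻²] / [kg·m²] = s⁻²
  (3) kg·m⁻¹·s⁻²  ← same
  (4) [m·s⁻¹] · [kg·s⁻¹] = kg·m·s⁻²
Only (3) matches kg·m⁻¹·s⁻².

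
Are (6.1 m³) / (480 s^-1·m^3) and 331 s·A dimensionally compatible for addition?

Expand each in SI base units:
  (6.1 m³) / (480 s^-1·m^3):  [m³] / [m³·s⁻¹] = s
  331 s·A:  A·s = s·A
s ≠ s·A, so they cannot be added.

No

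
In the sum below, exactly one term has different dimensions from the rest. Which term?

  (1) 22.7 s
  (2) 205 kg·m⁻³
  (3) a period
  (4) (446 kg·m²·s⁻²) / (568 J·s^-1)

Expand each in SI base units:
  (1) s
  (2) kg·m⁻³
  (3) [period] = s
  (4) [kg·m²·s⁻²] / [kg·m²·s⁻³] = s
All reduce to s except (2), which is kg·m⁻³.

(2)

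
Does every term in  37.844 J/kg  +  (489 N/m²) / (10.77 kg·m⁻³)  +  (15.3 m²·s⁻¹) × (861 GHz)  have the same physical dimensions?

Yes

Expand each in SI base units:
  37.844 J/kg:  J·kg⁻¹ = N·m·kg⁻¹ = m²·s⁻²
  (489 N/m²) / (10.77 kg·m⁻³):  [kg·m⁻¹·s⁻²] / [kg·m⁻³] = m²·s⁻²
  (15.3 m²·s⁻¹) × (861 GHz):  [m²·s⁻¹] · [s⁻¹] = m²·s⁻²
Every term reduces to m²·s⁻².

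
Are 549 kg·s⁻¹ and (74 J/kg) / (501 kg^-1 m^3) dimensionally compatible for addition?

In SI base units:
  549 kg·s⁻¹:  kg·s⁻¹
  (74 J/kg) / (501 kg^-1 m^3):  [m²·s⁻²] / [kg⁻¹·m³] = kg·m⁻¹·s⁻²
kg·s⁻¹ ≠ kg·m⁻¹·s⁻², so they cannot be added.

No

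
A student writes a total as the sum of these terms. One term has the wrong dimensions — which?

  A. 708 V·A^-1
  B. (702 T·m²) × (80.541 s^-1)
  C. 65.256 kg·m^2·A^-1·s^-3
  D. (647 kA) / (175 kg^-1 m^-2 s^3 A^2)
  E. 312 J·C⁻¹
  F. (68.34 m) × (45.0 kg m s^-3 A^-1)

A.

Reduce each to base SI dimensions:
  A. V·A⁻¹ = J·C⁻¹·A⁻¹ = kg·m²·s⁻³·A⁻²
  B. [kg·m²·s⁻²·A⁻¹] · [s⁻¹] = kg·m²·s⁻³·A⁻¹
  C. kg·m²·s⁻³·A⁻¹
  D. [A] / [kg⁻¹·m⁻²·s³·A²] = kg·m²·s⁻³·A⁻¹
  E. J·C⁻¹ = N·m·(s·A)⁻¹ = kg·m²·s⁻³·A⁻¹
  F. [m] · [kg·m·s⁻³·A⁻¹] = kg·m²·s⁻³·A⁻¹
All reduce to kg·m²·s⁻³·A⁻¹ except A., which is kg·m²·s⁻³·A⁻².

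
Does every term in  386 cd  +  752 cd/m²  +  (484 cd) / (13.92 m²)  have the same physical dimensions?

No

Dimensions:
  386 cd:  cd
  752 cd/m²:  cd·m⁻² = m⁻²·cd
  (484 cd) / (13.92 m²):  [cd] / [m²] = m⁻²·cd
The terms do not share a single dimension (cd vs m⁻²·cd).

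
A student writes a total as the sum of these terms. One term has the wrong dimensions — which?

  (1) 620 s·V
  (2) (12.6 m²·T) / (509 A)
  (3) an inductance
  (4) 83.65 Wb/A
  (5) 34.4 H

(1)

In SI base units:
  (1) V·s = J·C⁻¹·s = kg·m²·s⁻²·A⁻¹
  (2) [kg·m²·s⁻²·A⁻¹] / [A] = kg·m²·s⁻²·A⁻²
  (3) [inductance] = kg·m²·s⁻²·A⁻²
  (4) Wb·A⁻¹ = V·s·A⁻¹ = kg·m²·s⁻²·A⁻²
  (5) H = V·s·A⁻¹ = kg·m²·s⁻²·A⁻²
All reduce to kg·m²·s⁻²·A⁻² except (1), which is kg·m²·s⁻²·A⁻¹.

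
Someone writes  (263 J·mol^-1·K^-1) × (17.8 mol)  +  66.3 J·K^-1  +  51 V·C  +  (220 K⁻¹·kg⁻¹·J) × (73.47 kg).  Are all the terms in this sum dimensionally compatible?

No

Expand each in SI base units:
  (263 J·mol^-1·K^-1) × (17.8 mol):  [kg·m²·s⁻²·K⁻¹·mol⁻¹] · [mol] = kg·m²·s⁻²·K⁻¹
  66.3 J·K^-1:  J·K⁻¹ = N·m·K⁻¹ = kg·m²·s⁻²·K⁻¹
  51 V·C:  C·V = s·A·J·C⁻¹ = kg·m²·s⁻²
  (220 K⁻¹·kg⁻¹·J) × (73.47 kg):  [m²·s⁻²·K⁻¹] · [kg] = kg·m²·s⁻²·K⁻¹
The terms do not share a single dimension (kg·m²·s⁻² vs kg·m²·s⁻²·K⁻¹).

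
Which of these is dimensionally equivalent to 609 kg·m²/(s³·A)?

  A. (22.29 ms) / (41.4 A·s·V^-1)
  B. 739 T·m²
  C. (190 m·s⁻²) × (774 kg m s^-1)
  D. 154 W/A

Reference: kg·m²·s⁻³·A⁻¹.
Each option:
  A. [s] / [kg⁻¹·m⁻²·s⁴·A²] = kg·m²·s⁻³·A⁻²
  B. T·m² = Wb·m⁻²·m² = kg·m²·s⁻²·A⁻¹
  C. [m·s⁻²] · [kg·m·s⁻¹] = kg·m²·s⁻³
  D. W·A⁻¹ = J·s⁻¹·A⁻¹ = kg·m²·s⁻³·A⁻¹  ← same
Only D. matches kg·m²·s⁻³·A⁻¹.

D.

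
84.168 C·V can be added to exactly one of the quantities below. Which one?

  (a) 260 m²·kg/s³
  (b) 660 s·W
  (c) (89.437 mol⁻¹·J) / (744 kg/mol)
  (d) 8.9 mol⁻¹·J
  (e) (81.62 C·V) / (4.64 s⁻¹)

Reference: C·V = s·A·J·C⁻¹ = kg·m²·s⁻².
Each option:
  (a) kg·m²·s⁻³
  (b) W·s = J·s⁻¹·s = kg·m²·s⁻²  ← same
  (c) [kg·m²·s⁻²·mol⁻¹] / [kg·mol⁻¹] = m²·s⁻²
  (d) J·mol⁻¹ = N·m·mol⁻¹ = kg·m²·s⁻²·mol⁻¹
  (e) [kg·m²·s⁻²] / [s⁻¹] = kg·m²·s⁻¹
Only (b) matches kg·m²·s⁻².

(b)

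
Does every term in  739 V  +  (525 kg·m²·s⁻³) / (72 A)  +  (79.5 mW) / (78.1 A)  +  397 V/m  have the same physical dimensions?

Dimensions:
  739 V:  V = J·C⁻¹ = kg·m²·s⁻³·A⁻¹
  (525 kg·m²·s⁻³) / (72 A):  [kg·m²·s⁻³] / [A] = kg·m²·s⁻³·A⁻¹
  (79.5 mW) / (78.1 A):  [kg·m²·s⁻³] / [A] = kg·m²·s⁻³·A⁻¹
  397 V/m:  V·m⁻¹ = J·C⁻¹·m⁻¹ = kg·m·s⁻³·A⁻¹
The terms do not share a single dimension (kg·m²·s⁻³·A⁻¹ vs kg·m·s⁻³·A⁻¹).

No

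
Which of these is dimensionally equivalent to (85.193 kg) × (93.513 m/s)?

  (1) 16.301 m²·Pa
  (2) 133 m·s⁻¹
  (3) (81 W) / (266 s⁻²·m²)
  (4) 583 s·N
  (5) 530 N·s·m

Reference: [kg] · [m·s⁻¹] = kg·m·s⁻¹.
Each option:
  (1) Pa·m² = N·m⁻²·m² = kg·m·s⁻²
  (2) m·s⁻¹
  (3) [kg·m²·s⁻³] / [m²·s⁻²] = kg·s⁻¹
  (4) N·s = kg·m·s⁻²·s = kg·m·s⁻¹  ← same
  (5) N·m·s = kg·m·s⁻²·m·s = kg·m²·s⁻¹
Only (4) matches kg·m·s⁻¹.

(4)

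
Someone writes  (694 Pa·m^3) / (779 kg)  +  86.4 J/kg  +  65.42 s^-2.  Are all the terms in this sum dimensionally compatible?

No

Work out the base dimensions of each:
  (694 Pa·m^3) / (779 kg):  [kg·m²·s⁻²] / [kg] = m²·s⁻²
  86.4 J/kg:  J·kg⁻¹ = N·m·kg⁻¹ = m²·s⁻²
  65.42 s^-2:  s⁻²
The terms do not share a single dimension (m²·s⁻² vs s⁻²).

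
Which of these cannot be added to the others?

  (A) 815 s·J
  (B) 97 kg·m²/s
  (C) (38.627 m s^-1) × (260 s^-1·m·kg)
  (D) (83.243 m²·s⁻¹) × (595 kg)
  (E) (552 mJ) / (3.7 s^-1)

Work out the base dimensions of each:
  (A) J·s = N·m·s = kg·m²·s⁻¹
  (B) kg·m²·s⁻¹
  (C) [m·s⁻¹] · [kg·m·s⁻¹] = kg·m²·s⁻²
  (D) [m²·s⁻¹] · [kg] = kg·m²·s⁻¹
  (E) [kg·m²·s⁻²] / [s⁻¹] = kg·m²·s⁻¹
All reduce to kg·m²·s⁻¹ except (C), which is kg·m²·s⁻².

(C)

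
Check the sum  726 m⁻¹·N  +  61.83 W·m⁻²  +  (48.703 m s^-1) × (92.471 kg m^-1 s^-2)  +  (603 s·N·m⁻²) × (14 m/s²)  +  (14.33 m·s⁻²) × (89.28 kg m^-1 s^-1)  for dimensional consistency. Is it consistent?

No

Dimensions:
  726 m⁻¹·N:  N·m⁻¹ = kg·m·s⁻²·m⁻¹ = kg·s⁻²
  61.83 W·m⁻²:  W·m⁻² = J·s⁻¹·m⁻² = kg·s⁻³
  (48.703 m s^-1) × (92.471 kg m^-1 s^-2):  [m·s⁻¹] · [kg·m⁻¹·s⁻²] = kg·s⁻³
  (603 s·N·m⁻²) × (14 m/s²):  [kg·m⁻¹·s⁻¹] · [m·s⁻²] = kg·s⁻³
  (14.33 m·s⁻²) × (89.28 kg m^-1 s^-1):  [m·s⁻²] · [kg·m⁻¹·s⁻¹] = kg·s⁻³
The terms do not share a single dimension (kg·s⁻² vs kg·s⁻³).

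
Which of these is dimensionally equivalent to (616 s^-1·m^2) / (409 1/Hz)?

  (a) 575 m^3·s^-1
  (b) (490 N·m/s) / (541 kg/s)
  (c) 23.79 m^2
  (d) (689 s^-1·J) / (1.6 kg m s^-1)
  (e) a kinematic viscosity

Reference: [m²·s⁻¹] / [s] = m²·s⁻².
Each option:
  (a) m³·s⁻¹
  (b) [kg·m²·s⁻³] / [kg·s⁻¹] = m²·s⁻²  ← same
  (c) m²
  (d) [kg·m²·s⁻³] / [kg·m·s⁻¹] = m·s⁻²
  (e) [kinematic viscosity] = m²·s⁻¹
Only (b) matches m²·s⁻².

(b)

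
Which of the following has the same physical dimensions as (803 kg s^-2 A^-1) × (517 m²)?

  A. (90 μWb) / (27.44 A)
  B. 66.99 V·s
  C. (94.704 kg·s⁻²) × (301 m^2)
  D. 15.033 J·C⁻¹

Reference: [kg·s⁻²·A⁻¹] · [m²] = kg·m²·s⁻²·A⁻¹.
Each option:
  A. [kg·m²·s⁻²·A⁻¹] / [A] = kg·m²·s⁻²·A⁻²
  B. V·s = J·C⁻¹·s = kg·m²·s⁻²·A⁻¹  ← same
  C. [kg·s⁻²] · [m²] = kg·m²·s⁻²
  D. J·C⁻¹ = N·m·(s·A)⁻¹ = kg·m²·s⁻³·A⁻¹
Only B. matches kg·m²·s⁻²·A⁻¹.

B.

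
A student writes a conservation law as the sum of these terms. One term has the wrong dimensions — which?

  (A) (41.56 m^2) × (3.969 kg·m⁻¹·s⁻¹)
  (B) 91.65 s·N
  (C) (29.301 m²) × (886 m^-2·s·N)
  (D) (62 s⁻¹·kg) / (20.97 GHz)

Expand each in SI base units:
  (A) [m²] · [kg·m⁻¹·s⁻¹] = kg·m·s⁻¹
  (B) N·s = kg·m·s⁻²·s = kg·m·s⁻¹
  (C) [m²] · [kg·m⁻¹·s⁻¹] = kg·m·s⁻¹
  (D) [kg·s⁻¹] / [s⁻¹] = kg
All reduce to kg·m·s⁻¹ except (D), which is kg.

(D)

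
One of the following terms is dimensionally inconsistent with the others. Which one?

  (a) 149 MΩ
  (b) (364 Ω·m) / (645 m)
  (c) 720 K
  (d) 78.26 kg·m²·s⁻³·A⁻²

(c)

In SI base units:
  (a) Ω = V·A⁻¹ = kg·m²·s⁻³·A⁻²
  (b) [kg·m³·s⁻³·A⁻²] / [m] = kg·m²·s⁻³·A⁻²
  (c) K
  (d) kg·m²·s⁻³·A⁻²
All reduce to kg·m²·s⁻³·A⁻² except (c), which is K.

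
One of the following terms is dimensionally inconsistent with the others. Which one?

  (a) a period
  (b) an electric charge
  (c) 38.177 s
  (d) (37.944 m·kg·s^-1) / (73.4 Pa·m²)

Expand each in SI base units:
  (a) [period] = s
  (b) [electric charge] = s·A
  (c) s
  (d) [kg·m·s⁻¹] / [kg·m·s⁻²] = s
All reduce to s except (b), which is s·A.

(b)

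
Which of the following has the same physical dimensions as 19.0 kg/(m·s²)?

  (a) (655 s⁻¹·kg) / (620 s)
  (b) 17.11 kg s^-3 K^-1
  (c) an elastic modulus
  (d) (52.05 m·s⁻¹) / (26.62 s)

Reference: kg·m⁻¹·s⁻².
Each option:
  (a) [kg·s⁻¹] / [s] = kg·s⁻²
  (b) kg·s⁻³·K⁻¹
  (c) [elastic modulus] = kg·m⁻¹·s⁻²  ← same
  (d) [m·s⁻¹] / [s] = m·s⁻²
Only (c) matches kg·m⁻¹·s⁻².

(c)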